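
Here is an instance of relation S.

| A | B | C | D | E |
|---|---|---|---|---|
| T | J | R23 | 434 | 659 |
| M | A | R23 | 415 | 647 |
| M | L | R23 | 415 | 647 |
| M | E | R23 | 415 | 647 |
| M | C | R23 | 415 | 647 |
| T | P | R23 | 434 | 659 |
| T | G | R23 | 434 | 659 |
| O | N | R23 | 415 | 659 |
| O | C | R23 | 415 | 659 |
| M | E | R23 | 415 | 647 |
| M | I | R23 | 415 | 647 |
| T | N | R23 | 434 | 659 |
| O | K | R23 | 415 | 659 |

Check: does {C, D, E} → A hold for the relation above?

(C=R23, D=434, E=659): 4 rows → A = T, T, T, T ✓
(C=R23, D=415, E=647): 6 rows → A = M, M, M, M, M, M ✓
(C=R23, D=415, E=659): 3 rows → A = O, O, O ✓
Every {C, D, E} value is associated with a single A value, so {C, D, E} → A holds.

Yes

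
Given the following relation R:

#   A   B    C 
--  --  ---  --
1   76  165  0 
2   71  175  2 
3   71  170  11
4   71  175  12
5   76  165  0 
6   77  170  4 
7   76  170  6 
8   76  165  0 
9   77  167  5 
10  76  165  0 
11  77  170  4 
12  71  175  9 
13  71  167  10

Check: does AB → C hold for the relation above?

(A=76, B=165): rows 1, 5, 8, 10 → C = 0, 0, 0, 0 ✓
(A=71, B=175): rows 2, 4, 12 → C takes values {2, 12, 9} — violation
(A=71, B=170): row 3 → C = 11 ✓
(A=77, B=170): rows 6, 11 → C = 4, 4 ✓
(A=76, B=170): row 7 → C = 6 ✓
(A=77, B=167): row 9 → C = 5 ✓
(A=71, B=167): row 13 → C = 10 ✓
Two rows agree on AB but differ on C, so AB → C does not hold.

No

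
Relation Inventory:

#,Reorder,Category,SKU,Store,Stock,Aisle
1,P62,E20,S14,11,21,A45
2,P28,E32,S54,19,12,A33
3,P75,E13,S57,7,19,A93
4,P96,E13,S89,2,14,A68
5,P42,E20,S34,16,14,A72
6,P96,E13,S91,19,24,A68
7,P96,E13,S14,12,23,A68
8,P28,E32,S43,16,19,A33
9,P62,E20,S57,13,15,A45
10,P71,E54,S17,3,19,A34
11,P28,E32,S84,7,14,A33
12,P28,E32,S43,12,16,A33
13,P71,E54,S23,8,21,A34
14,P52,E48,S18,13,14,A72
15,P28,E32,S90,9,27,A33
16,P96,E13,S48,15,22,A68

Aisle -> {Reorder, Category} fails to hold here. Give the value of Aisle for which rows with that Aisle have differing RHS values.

Aisle=A45: rows 1, 9 → {Reorder,Category} = (P62, E20), (P62, E20) ✓
Aisle=A33: rows 2, 8, 11, 12, 15 → {Reorder,Category} = (P28, E32), (P28, E32), (P28, E32), (P28, E32), (P28, E32) ✓
Aisle=A93: row 3 → {Reorder,Category} = (P75, E13) ✓
Aisle=A68: rows 4, 6, 7, 16 → {Reorder,Category} = (P96, E13), (P96, E13), (P96, E13), (P96, E13) ✓
Aisle=A72: rows 5, 14 → {Reorder,Category} takes values {(P42, E20), (P52, E48)} — violation
Aisle=A34: rows 10, 13 → {Reorder,Category} = (P71, E54), (P71, E54) ✓
The only Aisle value with inconsistent RHS is Aisle=A72.

A72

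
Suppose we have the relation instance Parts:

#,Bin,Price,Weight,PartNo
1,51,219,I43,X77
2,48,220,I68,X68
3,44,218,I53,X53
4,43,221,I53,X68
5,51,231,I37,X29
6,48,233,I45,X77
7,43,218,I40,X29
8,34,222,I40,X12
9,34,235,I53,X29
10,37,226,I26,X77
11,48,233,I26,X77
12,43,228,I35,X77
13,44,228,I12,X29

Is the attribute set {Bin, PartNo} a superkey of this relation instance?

No

Rows 6 and 11 have the same {Bin, PartNo} value (Bin=48, PartNo=X77) but are distinct tuples, so {Bin, PartNo} does not determine every attribute — not a superkey.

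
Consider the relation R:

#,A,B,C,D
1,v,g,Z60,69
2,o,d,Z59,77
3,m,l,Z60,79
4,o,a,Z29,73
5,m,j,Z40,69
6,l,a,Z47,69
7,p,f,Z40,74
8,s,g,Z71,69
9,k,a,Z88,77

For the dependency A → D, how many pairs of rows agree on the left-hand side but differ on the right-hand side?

2

A=o: violating pairs (2,4) — 1 pair.
A=m: violating pairs (3,5) — 1 pair.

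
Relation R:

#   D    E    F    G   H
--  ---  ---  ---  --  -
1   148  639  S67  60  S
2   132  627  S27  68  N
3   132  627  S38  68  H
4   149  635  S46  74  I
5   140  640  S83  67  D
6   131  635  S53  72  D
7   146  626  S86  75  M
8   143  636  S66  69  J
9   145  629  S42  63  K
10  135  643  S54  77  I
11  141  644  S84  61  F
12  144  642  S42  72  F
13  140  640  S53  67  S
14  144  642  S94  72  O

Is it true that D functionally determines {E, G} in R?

D=148: row 1 → {E,G} = (639, 60) ✓
D=132: rows 2, 3 → {E,G} = (627, 68), (627, 68) ✓
D=149: row 4 → {E,G} = (635, 74) ✓
D=140: rows 5, 13 → {E,G} = (640, 67), (640, 67) ✓
D=131: row 6 → {E,G} = (635, 72) ✓
D=146: row 7 → {E,G} = (626, 75) ✓
D=143: row 8 → {E,G} = (636, 69) ✓
D=145: row 9 → {E,G} = (629, 63) ✓
D=135: row 10 → {E,G} = (643, 77) ✓
D=141: row 11 → {E,G} = (644, 61) ✓
D=144: rows 12, 14 → {E,G} = (642, 72), (642, 72) ✓
Every D value is associated with a single {E, G} value, so D → {E, G} holds.

Yes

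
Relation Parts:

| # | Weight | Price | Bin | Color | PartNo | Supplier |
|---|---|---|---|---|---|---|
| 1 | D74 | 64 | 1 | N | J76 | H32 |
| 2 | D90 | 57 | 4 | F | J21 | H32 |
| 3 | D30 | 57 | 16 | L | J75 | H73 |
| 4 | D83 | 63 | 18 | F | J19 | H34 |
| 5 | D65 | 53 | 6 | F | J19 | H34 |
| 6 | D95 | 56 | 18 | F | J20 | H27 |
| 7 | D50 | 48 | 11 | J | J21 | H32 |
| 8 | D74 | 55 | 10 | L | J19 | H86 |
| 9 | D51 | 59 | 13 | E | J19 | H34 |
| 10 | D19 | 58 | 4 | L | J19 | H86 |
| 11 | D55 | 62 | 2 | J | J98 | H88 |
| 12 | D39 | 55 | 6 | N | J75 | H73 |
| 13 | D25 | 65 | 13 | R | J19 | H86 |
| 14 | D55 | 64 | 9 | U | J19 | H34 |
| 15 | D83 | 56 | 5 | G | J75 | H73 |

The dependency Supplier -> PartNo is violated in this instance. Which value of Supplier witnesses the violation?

Supplier=H32: rows 1, 2, 7 → PartNo takes values {J76, J21} — violation
Supplier=H73: rows 3, 12, 15 → PartNo = J75, J75, J75 ✓
Supplier=H34: rows 4, 5, 9, 14 → PartNo = J19, J19, J19, J19 ✓
Supplier=H27: row 6 → PartNo = J20 ✓
Supplier=H86: rows 8, 10, 13 → PartNo = J19, J19, J19 ✓
Supplier=H88: row 11 → PartNo = J98 ✓
The only Supplier value with inconsistent PartNo is Supplier=H32.

H32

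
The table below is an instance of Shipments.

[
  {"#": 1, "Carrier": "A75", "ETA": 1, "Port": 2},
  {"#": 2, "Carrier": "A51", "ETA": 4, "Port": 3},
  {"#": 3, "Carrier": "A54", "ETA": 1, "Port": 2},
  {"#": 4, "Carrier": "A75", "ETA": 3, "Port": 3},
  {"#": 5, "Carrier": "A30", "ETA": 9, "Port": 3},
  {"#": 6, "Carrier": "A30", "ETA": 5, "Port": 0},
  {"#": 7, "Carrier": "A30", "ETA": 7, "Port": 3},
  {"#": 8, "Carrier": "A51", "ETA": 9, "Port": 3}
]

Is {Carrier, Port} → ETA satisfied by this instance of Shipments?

No

(Carrier=A75, Port=2): row 1 → ETA = 1 ✓
(Carrier=A51, Port=3): rows 2, 8 → ETA takes values {4, 9} — violation
(Carrier=A54, Port=2): row 3 → ETA = 1 ✓
(Carrier=A75, Port=3): row 4 → ETA = 3 ✓
(Carrier=A30, Port=3): rows 5, 7 → ETA takes values {9, 7} — violation
(Carrier=A30, Port=0): row 6 → ETA = 5 ✓
Two rows agree on {Carrier, Port} but differ on ETA, so {Carrier, Port} → ETA does not hold.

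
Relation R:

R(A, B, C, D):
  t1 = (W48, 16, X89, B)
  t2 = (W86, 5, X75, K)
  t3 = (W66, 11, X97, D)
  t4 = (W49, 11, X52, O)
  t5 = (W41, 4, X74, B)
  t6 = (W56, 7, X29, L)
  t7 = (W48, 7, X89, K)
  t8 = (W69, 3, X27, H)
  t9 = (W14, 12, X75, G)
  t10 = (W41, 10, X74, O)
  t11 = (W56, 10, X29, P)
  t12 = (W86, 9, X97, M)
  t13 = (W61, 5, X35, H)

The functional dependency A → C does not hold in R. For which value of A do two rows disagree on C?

A=W48: rows 1, 7 → C = X89, X89 ✓
A=W86: rows 2, 12 → C takes values {X75, X97} — violation
A=W66: row 3 → C = X97 ✓
A=W49: row 4 → C = X52 ✓
A=W41: rows 5, 10 → C = X74, X74 ✓
A=W56: rows 6, 11 → C = X29, X29 ✓
A=W69: row 8 → C = X27 ✓
A=W14: row 9 → C = X75 ✓
A=W61: row 13 → C = X35 ✓
The only A value with inconsistent C is A=W86.

W86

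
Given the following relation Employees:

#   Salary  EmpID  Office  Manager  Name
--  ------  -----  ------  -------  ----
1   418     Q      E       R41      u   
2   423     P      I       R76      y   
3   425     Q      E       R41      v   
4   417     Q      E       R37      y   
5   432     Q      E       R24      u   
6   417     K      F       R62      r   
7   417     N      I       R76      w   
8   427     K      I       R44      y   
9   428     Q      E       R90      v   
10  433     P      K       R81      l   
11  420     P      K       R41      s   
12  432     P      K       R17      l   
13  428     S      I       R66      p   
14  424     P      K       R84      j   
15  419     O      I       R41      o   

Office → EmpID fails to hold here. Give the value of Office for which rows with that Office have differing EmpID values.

I

Office=E: rows 1, 3, 4, 5, 9 → EmpID = Q, Q, Q, Q, Q ✓
Office=I: rows 2, 7, 8, 13, 15 → EmpID takes values {P, N, K, S, O} — violation
Office=F: row 6 → EmpID = K ✓
Office=K: rows 10, 11, 12, 14 → EmpID = P, P, P, P ✓
The only Office value with inconsistent EmpID is Office=I.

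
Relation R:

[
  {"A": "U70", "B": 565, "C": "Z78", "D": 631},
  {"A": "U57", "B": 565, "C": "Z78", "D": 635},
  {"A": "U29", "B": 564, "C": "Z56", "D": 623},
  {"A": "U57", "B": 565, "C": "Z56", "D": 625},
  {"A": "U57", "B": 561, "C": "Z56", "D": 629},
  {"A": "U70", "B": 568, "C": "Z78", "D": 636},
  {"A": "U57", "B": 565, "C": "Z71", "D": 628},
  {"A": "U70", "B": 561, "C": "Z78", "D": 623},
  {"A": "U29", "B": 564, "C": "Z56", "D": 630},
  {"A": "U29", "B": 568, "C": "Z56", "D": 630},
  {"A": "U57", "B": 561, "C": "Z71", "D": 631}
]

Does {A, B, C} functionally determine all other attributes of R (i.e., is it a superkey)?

No

Two distinct rows share (A=U29, B=564, C=Z56), so {A, B, C} does not determine every attribute — not a superkey.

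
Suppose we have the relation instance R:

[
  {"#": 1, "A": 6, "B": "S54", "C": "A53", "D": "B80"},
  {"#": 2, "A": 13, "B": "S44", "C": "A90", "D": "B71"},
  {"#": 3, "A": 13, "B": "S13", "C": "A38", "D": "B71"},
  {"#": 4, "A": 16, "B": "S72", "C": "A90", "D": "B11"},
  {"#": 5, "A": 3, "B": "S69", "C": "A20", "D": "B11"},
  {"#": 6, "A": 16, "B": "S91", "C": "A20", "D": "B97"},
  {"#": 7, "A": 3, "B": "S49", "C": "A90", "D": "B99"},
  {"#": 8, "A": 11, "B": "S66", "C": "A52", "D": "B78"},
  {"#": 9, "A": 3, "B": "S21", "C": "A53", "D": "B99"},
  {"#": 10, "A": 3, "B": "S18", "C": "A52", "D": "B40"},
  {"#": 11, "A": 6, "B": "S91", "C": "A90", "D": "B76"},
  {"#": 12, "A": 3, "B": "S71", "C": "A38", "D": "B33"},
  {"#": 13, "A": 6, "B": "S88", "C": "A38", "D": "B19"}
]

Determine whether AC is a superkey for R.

All 13 rows have distinct AC values, so AC → (all attributes) holds and AC is a superkey.

Yes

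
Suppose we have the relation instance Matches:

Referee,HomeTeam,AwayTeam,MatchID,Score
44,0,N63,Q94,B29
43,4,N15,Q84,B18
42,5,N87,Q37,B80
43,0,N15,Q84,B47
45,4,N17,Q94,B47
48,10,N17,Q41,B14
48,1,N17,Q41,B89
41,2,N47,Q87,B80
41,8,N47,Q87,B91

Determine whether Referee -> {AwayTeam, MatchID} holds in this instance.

Referee=44: 1 row → {AwayTeam,MatchID} = (N63, Q94) ✓
Referee=43: 2 rows → {AwayTeam,MatchID} = (N15, Q84), (N15, Q84) ✓
Referee=42: 1 row → {AwayTeam,MatchID} = (N87, Q37) ✓
Referee=45: 1 row → {AwayTeam,MatchID} = (N17, Q94) ✓
Referee=48: 2 rows → {AwayTeam,MatchID} = (N17, Q41), (N17, Q41) ✓
Referee=41: 2 rows → {AwayTeam,MatchID} = (N47, Q87), (N47, Q87) ✓
Every Referee value is associated with a single {AwayTeam, MatchID} value, so Referee -> {AwayTeam, MatchID} holds.

Yes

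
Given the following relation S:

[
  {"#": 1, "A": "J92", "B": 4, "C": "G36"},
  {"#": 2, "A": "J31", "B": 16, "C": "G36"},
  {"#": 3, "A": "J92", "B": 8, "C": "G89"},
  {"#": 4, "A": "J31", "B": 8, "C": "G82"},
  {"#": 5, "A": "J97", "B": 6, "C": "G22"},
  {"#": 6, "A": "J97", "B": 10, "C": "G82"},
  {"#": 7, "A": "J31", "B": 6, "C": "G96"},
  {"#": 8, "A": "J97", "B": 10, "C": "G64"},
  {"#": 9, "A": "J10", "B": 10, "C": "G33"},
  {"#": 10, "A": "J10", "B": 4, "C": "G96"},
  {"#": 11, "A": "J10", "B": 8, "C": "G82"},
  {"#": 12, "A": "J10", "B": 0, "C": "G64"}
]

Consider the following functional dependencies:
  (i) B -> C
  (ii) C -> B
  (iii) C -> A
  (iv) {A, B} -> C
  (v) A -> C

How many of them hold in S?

0

(i) B -> C: B=4: rows 1, 10 → C takes values {G36, G96} — violation; B=8: rows 3, 4, 11 → C takes values {G89, G82} — violation; B=6: rows 5, 7 → C takes values {G22, G96} — violation; B=10: rows 6, 8, 9 → C takes values {G82, G64, G33} — violation — fails.
(ii) C -> B: C=G36: rows 1, 2 → B takes values {4, 16} — violation; C=G82: rows 4, 6, 11 → B takes values {8, 10} — violation; C=G96: rows 7, 10 → B takes values {6, 4} — violation; C=G64: rows 8, 12 → B takes values {10, 0} — violation — fails.
(iii) C -> A: C=G36: rows 1, 2 → A takes values {J92, J31} — violation; C=G82: rows 4, 6, 11 → A takes values {J31, J97, J10} — violation; C=G96: rows 7, 10 → A takes values {J31, J10} — violation; C=G64: rows 8, 12 → A takes values {J97, J10} — violation — fails.
(iv) {A, B} -> C: (A=J97, B=10): rows 6, 8 → C takes values {G82, G64} — violation — fails.
(v) A -> C: A=J92: rows 1, 3 → C takes values {G36, G89} — violation; A=J31: rows 2, 4, 7 → C takes values {G36, G82, G96} — violation; A=J97: rows 5, 6, 8 → C takes values {G22, G82, G64} — violation; A=J10: rows 9, 10, 11, 12 → C takes values {G33, G96, G82, G64} — violation — fails.
None of the 5 dependencies hold.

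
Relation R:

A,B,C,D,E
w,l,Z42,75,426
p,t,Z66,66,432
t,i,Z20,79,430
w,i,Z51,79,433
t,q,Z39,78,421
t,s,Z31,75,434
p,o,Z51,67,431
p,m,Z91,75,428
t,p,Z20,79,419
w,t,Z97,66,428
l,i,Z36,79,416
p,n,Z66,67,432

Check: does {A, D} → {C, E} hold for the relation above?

(A=w, D=75): 1 row → {C,E} = (Z42, 426) ✓
(A=p, D=66): 1 row → {C,E} = (Z66, 432) ✓
(A=t, D=79): 2 rows → {C,E} takes values {(Z20, 430), (Z20, 419)} — violation
(A=w, D=79): 1 row → {C,E} = (Z51, 433) ✓
(A=t, D=78): 1 row → {C,E} = (Z39, 421) ✓
(A=t, D=75): 1 row → {C,E} = (Z31, 434) ✓
(A=p, D=67): 2 rows → {C,E} takes values {(Z51, 431), (Z66, 432)} — violation
(A=p, D=75): 1 row → {C,E} = (Z91, 428) ✓
(A=w, D=66): 1 row → {C,E} = (Z97, 428) ✓
(A=l, D=79): 1 row → {C,E} = (Z36, 416) ✓
Two rows agree on {A, D} but differ on {C, E}, so {A, D} → {C, E} does not hold.

No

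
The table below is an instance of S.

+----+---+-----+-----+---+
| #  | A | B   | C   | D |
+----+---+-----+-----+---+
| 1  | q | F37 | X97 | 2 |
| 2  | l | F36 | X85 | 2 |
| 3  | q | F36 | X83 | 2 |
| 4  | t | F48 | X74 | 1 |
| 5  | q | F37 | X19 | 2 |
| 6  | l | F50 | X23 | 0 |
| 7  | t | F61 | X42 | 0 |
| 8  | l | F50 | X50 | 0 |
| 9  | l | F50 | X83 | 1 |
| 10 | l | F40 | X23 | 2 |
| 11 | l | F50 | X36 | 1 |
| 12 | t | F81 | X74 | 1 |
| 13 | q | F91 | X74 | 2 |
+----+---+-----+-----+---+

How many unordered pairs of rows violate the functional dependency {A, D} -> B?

7

(A=q, D=2): violating pairs (1,3), (1,13), (3,5), (3,13), (5,13) — 5 pairs.
(A=l, D=2): violating pairs (2,10) — 1 pair.
(A=t, D=1): violating pairs (4,12) — 1 pair.
(A=l, D=0): all 2 rows agree on B — 0 pairs.
(A=l, D=1): all 2 rows agree on B — 0 pairs.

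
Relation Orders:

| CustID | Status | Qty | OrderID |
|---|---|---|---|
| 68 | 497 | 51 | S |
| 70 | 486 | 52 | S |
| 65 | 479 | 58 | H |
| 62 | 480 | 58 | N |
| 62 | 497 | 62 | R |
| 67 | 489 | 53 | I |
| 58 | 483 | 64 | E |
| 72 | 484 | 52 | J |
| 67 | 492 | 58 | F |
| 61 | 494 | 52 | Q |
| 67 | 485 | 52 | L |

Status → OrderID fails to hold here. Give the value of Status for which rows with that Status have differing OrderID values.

Status=497: 2 rows → OrderID takes values {S, R} — violation
Status=486: 1 row → OrderID = S ✓
Status=479: 1 row → OrderID = H ✓
Status=480: 1 row → OrderID = N ✓
Status=489: 1 row → OrderID = I ✓
Status=483: 1 row → OrderID = E ✓
Status=484: 1 row → OrderID = J ✓
Status=492: 1 row → OrderID = F ✓
Status=494: 1 row → OrderID = Q ✓
Status=485: 1 row → OrderID = L ✓
The only Status value with inconsistent OrderID is Status=497.

497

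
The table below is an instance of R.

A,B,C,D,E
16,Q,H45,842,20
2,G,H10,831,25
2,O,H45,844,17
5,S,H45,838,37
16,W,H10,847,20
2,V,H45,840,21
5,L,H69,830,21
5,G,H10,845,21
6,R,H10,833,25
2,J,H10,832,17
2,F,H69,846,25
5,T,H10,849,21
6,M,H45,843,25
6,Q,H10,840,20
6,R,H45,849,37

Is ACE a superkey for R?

No

Two distinct rows share (A=5, C=H10, E=21), so ACE does not determine every attribute — not a superkey.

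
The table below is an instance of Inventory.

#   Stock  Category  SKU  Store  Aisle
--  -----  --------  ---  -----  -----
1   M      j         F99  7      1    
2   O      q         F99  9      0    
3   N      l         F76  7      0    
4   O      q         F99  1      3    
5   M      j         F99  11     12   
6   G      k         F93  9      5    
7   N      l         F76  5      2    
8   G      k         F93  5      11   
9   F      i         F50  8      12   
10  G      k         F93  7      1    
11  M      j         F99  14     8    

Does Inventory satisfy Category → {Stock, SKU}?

Category=j: rows 1, 5, 11 → {Stock,SKU} = (M, F99), (M, F99), (M, F99) ✓
Category=q: rows 2, 4 → {Stock,SKU} = (O, F99), (O, F99) ✓
Category=l: rows 3, 7 → {Stock,SKU} = (N, F76), (N, F76) ✓
Category=k: rows 6, 8, 10 → {Stock,SKU} = (G, F93), (G, F93), (G, F93) ✓
Category=i: row 9 → {Stock,SKU} = (F, F50) ✓
Every Category value is associated with a single {Stock, SKU} value, so Category → {Stock, SKU} holds.

Yes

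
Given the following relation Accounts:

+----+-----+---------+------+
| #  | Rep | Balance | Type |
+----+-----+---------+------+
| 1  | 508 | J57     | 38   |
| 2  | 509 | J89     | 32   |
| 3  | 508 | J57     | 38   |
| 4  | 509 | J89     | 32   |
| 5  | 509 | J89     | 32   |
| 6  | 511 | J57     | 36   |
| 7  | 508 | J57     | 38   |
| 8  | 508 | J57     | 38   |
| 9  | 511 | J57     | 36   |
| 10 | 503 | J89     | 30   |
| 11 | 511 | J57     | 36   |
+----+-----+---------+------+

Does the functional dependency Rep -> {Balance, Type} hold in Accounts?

Rep=508: rows 1, 3, 7, 8 → {Balance,Type} = (J57, 38), (J57, 38), (J57, 38), (J57, 38) ✓
Rep=509: rows 2, 4, 5 → {Balance,Type} = (J89, 32), (J89, 32), (J89, 32) ✓
Rep=511: rows 6, 9, 11 → {Balance,Type} = (J57, 36), (J57, 36), (J57, 36) ✓
Rep=503: row 10 → {Balance,Type} = (J89, 30) ✓
Every Rep value is associated with a single {Balance, Type} value, so Rep -> {Balance, Type} holds.

Yes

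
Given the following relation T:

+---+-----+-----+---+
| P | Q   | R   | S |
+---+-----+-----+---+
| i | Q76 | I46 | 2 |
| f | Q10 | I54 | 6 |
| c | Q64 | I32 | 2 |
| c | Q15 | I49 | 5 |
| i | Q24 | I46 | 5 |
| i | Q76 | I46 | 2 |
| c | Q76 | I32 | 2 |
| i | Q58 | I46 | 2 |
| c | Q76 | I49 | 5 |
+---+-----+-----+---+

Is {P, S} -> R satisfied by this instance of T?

(P=i, S=2): 3 rows → R = I46, I46, I46 ✓
(P=f, S=6): 1 row → R = I54 ✓
(P=c, S=2): 2 rows → R = I32, I32 ✓
(P=c, S=5): 2 rows → R = I49, I49 ✓
(P=i, S=5): 1 row → R = I46 ✓
Every {P, S} value is associated with a single R value, so {P, S} -> R holds.

Yes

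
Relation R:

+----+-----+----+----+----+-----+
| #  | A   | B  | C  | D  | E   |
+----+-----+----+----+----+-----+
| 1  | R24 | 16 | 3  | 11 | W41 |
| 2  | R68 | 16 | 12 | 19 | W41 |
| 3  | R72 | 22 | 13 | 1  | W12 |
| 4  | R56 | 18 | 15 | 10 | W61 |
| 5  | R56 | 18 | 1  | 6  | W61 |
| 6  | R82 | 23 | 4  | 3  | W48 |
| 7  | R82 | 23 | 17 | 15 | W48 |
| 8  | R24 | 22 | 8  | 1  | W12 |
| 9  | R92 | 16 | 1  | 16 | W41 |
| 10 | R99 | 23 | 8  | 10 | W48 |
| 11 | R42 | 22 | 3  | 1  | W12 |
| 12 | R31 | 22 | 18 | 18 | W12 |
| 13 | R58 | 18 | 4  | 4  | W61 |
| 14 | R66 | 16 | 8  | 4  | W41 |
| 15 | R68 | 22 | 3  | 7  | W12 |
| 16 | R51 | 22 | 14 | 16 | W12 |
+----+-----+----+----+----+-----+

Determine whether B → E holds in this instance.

Yes

B=16: rows 1, 2, 9, 14 → E = W41, W41, W41, W41 ✓
B=22: rows 3, 8, 11, 12, 15, 16 → E = W12, W12, W12, W12, W12, W12 ✓
B=18: rows 4, 5, 13 → E = W61, W61, W61 ✓
B=23: rows 6, 7, 10 → E = W48, W48, W48 ✓
Every B value is associated with a single E value, so B → E holds.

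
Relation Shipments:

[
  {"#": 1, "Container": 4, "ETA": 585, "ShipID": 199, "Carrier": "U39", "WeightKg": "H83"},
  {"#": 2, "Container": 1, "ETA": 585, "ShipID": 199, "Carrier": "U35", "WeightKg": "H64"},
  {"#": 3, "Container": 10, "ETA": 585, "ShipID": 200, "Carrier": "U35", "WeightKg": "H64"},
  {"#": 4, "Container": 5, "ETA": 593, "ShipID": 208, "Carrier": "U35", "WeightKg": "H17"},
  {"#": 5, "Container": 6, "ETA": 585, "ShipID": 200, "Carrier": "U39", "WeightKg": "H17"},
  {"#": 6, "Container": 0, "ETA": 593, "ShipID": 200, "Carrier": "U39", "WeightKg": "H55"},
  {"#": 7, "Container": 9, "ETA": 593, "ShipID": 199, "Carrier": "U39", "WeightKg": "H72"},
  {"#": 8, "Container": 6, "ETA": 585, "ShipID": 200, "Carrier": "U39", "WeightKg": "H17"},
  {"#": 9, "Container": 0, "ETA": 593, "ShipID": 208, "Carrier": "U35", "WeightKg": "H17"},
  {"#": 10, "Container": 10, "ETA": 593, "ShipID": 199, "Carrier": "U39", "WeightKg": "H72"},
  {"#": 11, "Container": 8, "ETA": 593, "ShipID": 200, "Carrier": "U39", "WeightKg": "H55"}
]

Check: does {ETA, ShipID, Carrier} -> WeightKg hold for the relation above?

Yes

(ETA=585, ShipID=199, Carrier=U39): row 1 → WeightKg = H83 ✓
(ETA=585, ShipID=199, Carrier=U35): row 2 → WeightKg = H64 ✓
(ETA=585, ShipID=200, Carrier=U35): row 3 → WeightKg = H64 ✓
(ETA=593, ShipID=208, Carrier=U35): rows 4, 9 → WeightKg = H17, H17 ✓
(ETA=585, ShipID=200, Carrier=U39): rows 5, 8 → WeightKg = H17, H17 ✓
(ETA=593, ShipID=200, Carrier=U39): rows 6, 11 → WeightKg = H55, H55 ✓
(ETA=593, ShipID=199, Carrier=U39): rows 7, 10 → WeightKg = H72, H72 ✓
Every {ETA, ShipID, Carrier} value is associated with a single WeightKg value, so {ETA, ShipID, Carrier} -> WeightKg holds.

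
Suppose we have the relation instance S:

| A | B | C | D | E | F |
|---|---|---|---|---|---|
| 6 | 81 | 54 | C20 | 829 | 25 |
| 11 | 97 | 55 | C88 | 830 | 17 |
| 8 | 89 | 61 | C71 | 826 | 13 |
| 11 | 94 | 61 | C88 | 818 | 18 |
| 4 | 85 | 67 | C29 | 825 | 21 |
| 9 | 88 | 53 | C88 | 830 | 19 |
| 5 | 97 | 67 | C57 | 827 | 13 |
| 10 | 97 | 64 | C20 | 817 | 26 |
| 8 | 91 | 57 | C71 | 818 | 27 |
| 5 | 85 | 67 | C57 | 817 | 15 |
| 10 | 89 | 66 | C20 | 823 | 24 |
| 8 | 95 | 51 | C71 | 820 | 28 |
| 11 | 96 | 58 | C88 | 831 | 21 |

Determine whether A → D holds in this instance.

A=6: 1 row → D = C20 ✓
A=11: 3 rows → D = C88, C88, C88 ✓
A=8: 3 rows → D = C71, C71, C71 ✓
A=4: 1 row → D = C29 ✓
A=9: 1 row → D = C88 ✓
A=5: 2 rows → D = C57, C57 ✓
A=10: 2 rows → D = C20, C20 ✓
Every A value is associated with a single D value, so A → D holds.

Yes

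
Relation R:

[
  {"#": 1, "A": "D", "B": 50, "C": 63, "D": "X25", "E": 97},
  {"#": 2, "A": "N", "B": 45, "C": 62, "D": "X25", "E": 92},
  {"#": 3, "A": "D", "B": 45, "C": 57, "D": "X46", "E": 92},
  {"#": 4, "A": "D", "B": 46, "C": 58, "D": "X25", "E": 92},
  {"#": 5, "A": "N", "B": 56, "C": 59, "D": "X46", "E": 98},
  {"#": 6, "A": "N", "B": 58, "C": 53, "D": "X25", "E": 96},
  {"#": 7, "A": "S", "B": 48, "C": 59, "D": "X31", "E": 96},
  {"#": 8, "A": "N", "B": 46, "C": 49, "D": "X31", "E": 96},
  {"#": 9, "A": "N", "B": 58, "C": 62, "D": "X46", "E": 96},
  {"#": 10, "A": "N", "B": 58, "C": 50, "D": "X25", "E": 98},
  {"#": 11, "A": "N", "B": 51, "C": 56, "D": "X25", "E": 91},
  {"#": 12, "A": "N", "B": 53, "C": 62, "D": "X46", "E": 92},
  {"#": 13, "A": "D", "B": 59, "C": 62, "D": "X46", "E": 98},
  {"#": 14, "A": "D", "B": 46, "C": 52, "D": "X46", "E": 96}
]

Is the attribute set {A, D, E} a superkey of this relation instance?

Yes

All 14 rows have distinct {A, D, E} values, so {A, D, E} → (all attributes) holds and {A, D, E} is a superkey.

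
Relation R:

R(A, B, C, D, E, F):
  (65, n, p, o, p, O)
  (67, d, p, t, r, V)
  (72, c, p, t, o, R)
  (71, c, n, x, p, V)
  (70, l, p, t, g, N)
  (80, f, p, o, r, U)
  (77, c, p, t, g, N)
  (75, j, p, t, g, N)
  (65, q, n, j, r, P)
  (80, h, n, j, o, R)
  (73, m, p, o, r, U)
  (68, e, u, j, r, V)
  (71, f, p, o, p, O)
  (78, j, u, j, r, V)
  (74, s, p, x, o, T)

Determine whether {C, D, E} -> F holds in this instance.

(C=p, D=o, E=p): 2 rows → F = O, O ✓
(C=p, D=t, E=r): 1 row → F = V ✓
(C=p, D=t, E=o): 1 row → F = R ✓
(C=n, D=x, E=p): 1 row → F = V ✓
(C=p, D=t, E=g): 3 rows → F = N, N, N ✓
(C=p, D=o, E=r): 2 rows → F = U, U ✓
(C=n, D=j, E=r): 1 row → F = P ✓
(C=n, D=j, E=o): 1 row → F = R ✓
(C=u, D=j, E=r): 2 rows → F = V, V ✓
(C=p, D=x, E=o): 1 row → F = T ✓
Every {C, D, E} value is associated with a single F value, so {C, D, E} -> F holds.

Yes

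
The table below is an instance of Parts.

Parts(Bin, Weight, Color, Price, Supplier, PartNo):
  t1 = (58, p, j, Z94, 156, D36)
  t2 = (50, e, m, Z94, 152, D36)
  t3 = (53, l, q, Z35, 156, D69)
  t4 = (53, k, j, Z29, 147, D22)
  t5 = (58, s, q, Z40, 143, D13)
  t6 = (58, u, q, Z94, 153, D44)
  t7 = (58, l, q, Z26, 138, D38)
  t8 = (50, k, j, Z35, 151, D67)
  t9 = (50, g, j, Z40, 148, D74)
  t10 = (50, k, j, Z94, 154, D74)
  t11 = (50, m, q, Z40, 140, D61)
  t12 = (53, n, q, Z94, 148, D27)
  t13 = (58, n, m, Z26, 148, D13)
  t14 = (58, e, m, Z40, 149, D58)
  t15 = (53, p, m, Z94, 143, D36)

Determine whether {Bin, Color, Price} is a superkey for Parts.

Yes

All 15 rows have distinct {Bin, Color, Price} values, so {Bin, Color, Price} → (all attributes) holds and {Bin, Color, Price} is a superkey.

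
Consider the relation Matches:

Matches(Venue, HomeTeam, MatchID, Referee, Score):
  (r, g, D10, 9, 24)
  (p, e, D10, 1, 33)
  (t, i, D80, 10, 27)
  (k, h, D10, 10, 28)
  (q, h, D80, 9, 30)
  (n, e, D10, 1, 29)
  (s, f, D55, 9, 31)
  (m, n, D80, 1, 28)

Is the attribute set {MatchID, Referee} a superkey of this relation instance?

No

Two distinct rows share (MatchID=D10, Referee=1), so {MatchID, Referee} does not determine every attribute — not a superkey.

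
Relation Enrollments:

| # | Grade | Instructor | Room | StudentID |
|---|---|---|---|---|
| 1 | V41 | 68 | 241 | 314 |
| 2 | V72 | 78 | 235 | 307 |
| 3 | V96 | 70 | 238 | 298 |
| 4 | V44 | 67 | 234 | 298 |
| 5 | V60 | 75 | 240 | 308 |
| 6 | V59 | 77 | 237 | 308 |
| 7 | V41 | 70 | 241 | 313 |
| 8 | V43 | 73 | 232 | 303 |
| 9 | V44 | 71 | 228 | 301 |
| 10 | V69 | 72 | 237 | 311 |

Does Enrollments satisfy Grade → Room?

No

Grade=V41: rows 1, 7 → Room = 241, 241 ✓
Grade=V72: row 2 → Room = 235 ✓
Grade=V96: row 3 → Room = 238 ✓
Grade=V44: rows 4, 9 → Room takes values {234, 228} — violation
Grade=V60: row 5 → Room = 240 ✓
Grade=V59: row 6 → Room = 237 ✓
Grade=V43: row 8 → Room = 232 ✓
Grade=V69: row 10 → Room = 237 ✓
Two rows agree on Grade but differ on Room, so Grade → Room does not hold.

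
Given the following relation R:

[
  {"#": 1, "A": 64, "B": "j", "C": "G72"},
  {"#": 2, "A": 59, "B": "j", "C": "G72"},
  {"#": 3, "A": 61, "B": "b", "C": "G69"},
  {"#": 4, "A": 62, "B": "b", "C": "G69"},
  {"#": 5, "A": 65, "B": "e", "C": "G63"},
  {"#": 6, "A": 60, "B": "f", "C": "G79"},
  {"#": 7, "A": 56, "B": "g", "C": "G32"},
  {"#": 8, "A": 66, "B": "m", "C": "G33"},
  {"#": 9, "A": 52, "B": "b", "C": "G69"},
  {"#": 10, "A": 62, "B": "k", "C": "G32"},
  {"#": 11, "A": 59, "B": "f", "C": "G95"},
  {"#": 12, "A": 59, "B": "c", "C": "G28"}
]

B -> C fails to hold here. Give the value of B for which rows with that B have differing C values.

f

B=j: rows 1, 2 → C = G72, G72 ✓
B=b: rows 3, 4, 9 → C = G69, G69, G69 ✓
B=e: row 5 → C = G63 ✓
B=f: rows 6, 11 → C takes values {G79, G95} — violation
B=g: row 7 → C = G32 ✓
B=m: row 8 → C = G33 ✓
B=k: row 10 → C = G32 ✓
B=c: row 12 → C = G28 ✓
The only B value with inconsistent C is B=f.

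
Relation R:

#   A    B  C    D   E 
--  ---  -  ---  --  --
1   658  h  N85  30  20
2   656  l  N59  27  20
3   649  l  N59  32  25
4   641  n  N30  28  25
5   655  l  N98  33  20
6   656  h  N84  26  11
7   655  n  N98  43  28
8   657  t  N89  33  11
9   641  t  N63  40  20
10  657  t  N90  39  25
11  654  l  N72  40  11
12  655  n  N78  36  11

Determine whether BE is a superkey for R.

No

Rows 2 and 5 have the same BE value (B=l, E=20) but are distinct tuples, so BE does not determine every attribute — not a superkey.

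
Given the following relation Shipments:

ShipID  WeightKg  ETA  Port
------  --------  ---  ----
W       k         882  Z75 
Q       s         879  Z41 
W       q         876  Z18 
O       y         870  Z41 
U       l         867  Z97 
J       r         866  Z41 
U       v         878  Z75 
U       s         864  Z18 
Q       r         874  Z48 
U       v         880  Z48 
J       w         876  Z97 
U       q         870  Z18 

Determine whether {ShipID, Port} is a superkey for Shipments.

Two distinct rows share (ShipID=U, Port=Z18), so {ShipID, Port} does not determine every attribute — not a superkey.

No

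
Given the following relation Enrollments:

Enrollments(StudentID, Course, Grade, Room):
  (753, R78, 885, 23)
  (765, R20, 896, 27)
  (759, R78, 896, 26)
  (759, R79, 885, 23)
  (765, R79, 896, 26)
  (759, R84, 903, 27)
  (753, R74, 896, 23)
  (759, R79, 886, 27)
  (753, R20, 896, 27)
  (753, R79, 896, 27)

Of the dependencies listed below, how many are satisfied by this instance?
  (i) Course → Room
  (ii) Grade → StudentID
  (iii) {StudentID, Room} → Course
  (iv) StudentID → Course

0

(i) Course → Room: Course=R78: 2 rows → Room takes values {23, 26} — violation; Course=R79: 4 rows → Room takes values {23, 26, 27} — violation — fails.
(ii) Grade → StudentID: Grade=885: 2 rows → StudentID takes values {753, 759} — violation; Grade=896: 6 rows → StudentID takes values {765, 759, 753} — violation — fails.
(iii) {StudentID, Room} → Course: (StudentID=753, Room=23): 2 rows → Course takes values {R78, R74} — violation; (StudentID=759, Room=27): 2 rows → Course takes values {R84, R79} — violation; (StudentID=753, Room=27): 2 rows → Course takes values {R20, R79} — violation — fails.
(iv) StudentID → Course: StudentID=753: 4 rows → Course takes values {R78, R74, R20, R79} — violation; StudentID=765: 2 rows → Course takes values {R20, R79} — violation; StudentID=759: 4 rows → Course takes values {R78, R79, R84} — violation — fails.
None of the 4 dependencies hold.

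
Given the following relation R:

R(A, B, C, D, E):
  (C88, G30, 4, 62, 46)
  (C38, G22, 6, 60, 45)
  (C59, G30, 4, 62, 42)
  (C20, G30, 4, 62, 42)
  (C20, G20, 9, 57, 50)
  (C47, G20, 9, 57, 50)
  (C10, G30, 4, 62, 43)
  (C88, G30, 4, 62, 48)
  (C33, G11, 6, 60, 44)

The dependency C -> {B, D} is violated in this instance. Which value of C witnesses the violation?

6

C=4: 5 rows → {B,D} = (G30, 62), (G30, 62), (G30, 62), (G30, 62), (G30, 62) ✓
C=6: 2 rows → {B,D} takes values {(G22, 60), (G11, 60)} — violation
C=9: 2 rows → {B,D} = (G20, 57), (G20, 57) ✓
The only C value with inconsistent RHS is C=6.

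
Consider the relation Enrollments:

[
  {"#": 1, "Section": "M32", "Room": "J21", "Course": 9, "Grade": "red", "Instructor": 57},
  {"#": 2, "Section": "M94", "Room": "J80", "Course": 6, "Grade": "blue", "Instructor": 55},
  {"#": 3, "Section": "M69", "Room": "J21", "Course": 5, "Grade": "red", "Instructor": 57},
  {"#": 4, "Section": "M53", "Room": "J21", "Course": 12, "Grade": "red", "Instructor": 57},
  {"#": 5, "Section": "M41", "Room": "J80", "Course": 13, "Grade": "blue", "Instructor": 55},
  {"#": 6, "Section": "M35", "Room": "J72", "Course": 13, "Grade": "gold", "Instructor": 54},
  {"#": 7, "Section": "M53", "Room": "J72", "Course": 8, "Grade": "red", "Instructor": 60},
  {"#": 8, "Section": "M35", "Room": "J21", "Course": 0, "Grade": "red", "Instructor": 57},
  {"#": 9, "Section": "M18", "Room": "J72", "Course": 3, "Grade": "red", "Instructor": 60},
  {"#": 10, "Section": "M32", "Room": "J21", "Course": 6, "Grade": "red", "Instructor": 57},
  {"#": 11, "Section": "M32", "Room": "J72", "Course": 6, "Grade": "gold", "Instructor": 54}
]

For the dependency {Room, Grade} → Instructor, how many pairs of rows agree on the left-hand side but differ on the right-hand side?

(Room=J21, Grade=red): all 5 rows agree on Instructor — 0 pairs.
(Room=J80, Grade=blue): all 2 rows agree on Instructor — 0 pairs.
(Room=J72, Grade=gold): all 2 rows agree on Instructor — 0 pairs.
(Room=J72, Grade=red): all 2 rows agree on Instructor — 0 pairs.

0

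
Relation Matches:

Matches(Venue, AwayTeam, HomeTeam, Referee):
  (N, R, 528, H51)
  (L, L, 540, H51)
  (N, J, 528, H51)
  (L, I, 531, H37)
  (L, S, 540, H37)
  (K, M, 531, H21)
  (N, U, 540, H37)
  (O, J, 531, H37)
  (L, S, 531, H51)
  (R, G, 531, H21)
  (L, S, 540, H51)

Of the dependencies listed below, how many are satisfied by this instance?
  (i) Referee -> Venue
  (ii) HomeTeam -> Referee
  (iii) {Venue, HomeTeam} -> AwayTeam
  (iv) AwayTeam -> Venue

0

(i) Referee -> Venue: Referee=H51: 5 rows → Venue takes values {N, L} — violation; Referee=H37: 4 rows → Venue takes values {L, N, O} — violation; Referee=H21: 2 rows → Venue takes values {K, R} — violation — fails.
(ii) HomeTeam -> Referee: HomeTeam=540: 4 rows → Referee takes values {H51, H37} — violation; HomeTeam=531: 5 rows → Referee takes values {H37, H21, H51} — violation — fails.
(iii) {Venue, HomeTeam} -> AwayTeam: (Venue=N, HomeTeam=528): 2 rows → AwayTeam takes values {R, J} — violation; (Venue=L, HomeTeam=540): 3 rows → AwayTeam takes values {L, S} — violation; (Venue=L, HomeTeam=531): 2 rows → AwayTeam takes values {I, S} — violation — fails.
(iv) AwayTeam -> Venue: AwayTeam=J: 2 rows → Venue takes values {N, O} — violation — fails.
None of the 4 dependencies hold.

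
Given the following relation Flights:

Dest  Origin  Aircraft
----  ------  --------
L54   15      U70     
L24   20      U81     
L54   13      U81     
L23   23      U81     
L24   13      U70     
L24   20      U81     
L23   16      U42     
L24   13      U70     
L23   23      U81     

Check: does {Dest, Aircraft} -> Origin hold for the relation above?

Yes

(Dest=L54, Aircraft=U70): 1 row → Origin = 15 ✓
(Dest=L24, Aircraft=U81): 2 rows → Origin = 20, 20 ✓
(Dest=L54, Aircraft=U81): 1 row → Origin = 13 ✓
(Dest=L23, Aircraft=U81): 2 rows → Origin = 23, 23 ✓
(Dest=L24, Aircraft=U70): 2 rows → Origin = 13, 13 ✓
(Dest=L23, Aircraft=U42): 1 row → Origin = 16 ✓
Every {Dest, Aircraft} value is associated with a single Origin value, so {Dest, Aircraft} -> Origin holds.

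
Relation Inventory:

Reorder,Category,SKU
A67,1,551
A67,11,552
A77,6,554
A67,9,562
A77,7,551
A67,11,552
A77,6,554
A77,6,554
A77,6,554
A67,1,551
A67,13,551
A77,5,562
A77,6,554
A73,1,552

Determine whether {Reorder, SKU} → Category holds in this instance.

(Reorder=A67, SKU=551): 3 rows → Category takes values {1, 13} — violation
(Reorder=A67, SKU=552): 2 rows → Category = 11, 11 ✓
(Reorder=A77, SKU=554): 5 rows → Category = 6, 6, 6, 6, 6 ✓
(Reorder=A67, SKU=562): 1 row → Category = 9 ✓
(Reorder=A77, SKU=551): 1 row → Category = 7 ✓
(Reorder=A77, SKU=562): 1 row → Category = 5 ✓
(Reorder=A73, SKU=552): 1 row → Category = 1 ✓
Two rows agree on {Reorder, SKU} but differ on Category, so {Reorder, SKU} → Category does not hold.

No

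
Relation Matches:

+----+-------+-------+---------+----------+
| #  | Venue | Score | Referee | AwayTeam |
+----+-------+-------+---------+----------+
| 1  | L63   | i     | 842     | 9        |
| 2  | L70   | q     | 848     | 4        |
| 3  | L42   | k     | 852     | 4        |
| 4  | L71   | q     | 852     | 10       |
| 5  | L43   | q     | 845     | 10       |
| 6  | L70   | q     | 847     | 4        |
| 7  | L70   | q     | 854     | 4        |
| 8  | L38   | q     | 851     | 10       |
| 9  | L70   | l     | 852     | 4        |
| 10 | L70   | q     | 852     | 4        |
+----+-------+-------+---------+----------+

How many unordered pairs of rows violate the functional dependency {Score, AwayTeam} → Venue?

3

(Score=q, AwayTeam=4): all 4 rows agree on Venue — 0 pairs.
(Score=q, AwayTeam=10): violating pairs (4,5), (4,8), (5,8) — 3 pairs.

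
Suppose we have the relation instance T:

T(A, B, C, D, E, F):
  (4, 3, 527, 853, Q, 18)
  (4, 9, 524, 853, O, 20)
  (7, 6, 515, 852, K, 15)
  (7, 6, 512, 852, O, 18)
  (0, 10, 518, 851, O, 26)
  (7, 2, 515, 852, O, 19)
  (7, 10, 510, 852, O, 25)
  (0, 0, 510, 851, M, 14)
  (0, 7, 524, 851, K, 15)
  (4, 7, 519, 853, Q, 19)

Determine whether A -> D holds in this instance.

Yes

A=4: 3 rows → D = 853, 853, 853 ✓
A=7: 4 rows → D = 852, 852, 852, 852 ✓
A=0: 3 rows → D = 851, 851, 851 ✓
Every A value is associated with a single D value, so A -> D holds.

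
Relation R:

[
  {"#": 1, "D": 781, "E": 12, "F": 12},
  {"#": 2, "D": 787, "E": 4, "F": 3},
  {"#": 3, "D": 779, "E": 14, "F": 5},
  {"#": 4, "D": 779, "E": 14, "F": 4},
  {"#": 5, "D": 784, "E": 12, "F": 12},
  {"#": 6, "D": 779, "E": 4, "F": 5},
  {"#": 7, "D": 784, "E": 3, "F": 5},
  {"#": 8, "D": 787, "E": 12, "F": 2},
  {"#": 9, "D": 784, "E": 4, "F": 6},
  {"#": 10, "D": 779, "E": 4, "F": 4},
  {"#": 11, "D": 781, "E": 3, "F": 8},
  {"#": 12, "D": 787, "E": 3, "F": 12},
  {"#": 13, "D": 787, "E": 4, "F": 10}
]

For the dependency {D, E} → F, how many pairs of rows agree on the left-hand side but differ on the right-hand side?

(D=787, E=4): violating pairs (2,13) — 1 pair.
(D=779, E=14): violating pairs (3,4) — 1 pair.
(D=779, E=4): violating pairs (6,10) — 1 pair.

3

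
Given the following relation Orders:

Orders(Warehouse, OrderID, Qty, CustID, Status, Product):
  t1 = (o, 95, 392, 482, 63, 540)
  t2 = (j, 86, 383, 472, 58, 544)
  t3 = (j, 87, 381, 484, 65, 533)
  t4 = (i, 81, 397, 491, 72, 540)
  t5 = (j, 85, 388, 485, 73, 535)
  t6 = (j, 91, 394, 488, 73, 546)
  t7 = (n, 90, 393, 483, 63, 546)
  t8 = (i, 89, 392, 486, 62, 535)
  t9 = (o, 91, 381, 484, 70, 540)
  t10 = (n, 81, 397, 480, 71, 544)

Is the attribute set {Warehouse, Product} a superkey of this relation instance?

No

Rows 1 and 9 have the same {Warehouse, Product} value (Warehouse=o, Product=540) but are distinct tuples, so {Warehouse, Product} does not determine every attribute — not a superkey.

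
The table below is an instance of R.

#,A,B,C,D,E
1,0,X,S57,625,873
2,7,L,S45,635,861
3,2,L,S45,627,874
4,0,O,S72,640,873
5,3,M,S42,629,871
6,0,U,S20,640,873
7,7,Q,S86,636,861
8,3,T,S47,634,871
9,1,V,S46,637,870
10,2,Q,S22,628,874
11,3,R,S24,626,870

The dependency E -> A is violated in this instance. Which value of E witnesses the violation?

E=873: rows 1, 4, 6 → A = 0, 0, 0 ✓
E=861: rows 2, 7 → A = 7, 7 ✓
E=874: rows 3, 10 → A = 2, 2 ✓
E=871: rows 5, 8 → A = 3, 3 ✓
E=870: rows 9, 11 → A takes values {1, 3} — violation
The only E value with inconsistent A is E=870.

870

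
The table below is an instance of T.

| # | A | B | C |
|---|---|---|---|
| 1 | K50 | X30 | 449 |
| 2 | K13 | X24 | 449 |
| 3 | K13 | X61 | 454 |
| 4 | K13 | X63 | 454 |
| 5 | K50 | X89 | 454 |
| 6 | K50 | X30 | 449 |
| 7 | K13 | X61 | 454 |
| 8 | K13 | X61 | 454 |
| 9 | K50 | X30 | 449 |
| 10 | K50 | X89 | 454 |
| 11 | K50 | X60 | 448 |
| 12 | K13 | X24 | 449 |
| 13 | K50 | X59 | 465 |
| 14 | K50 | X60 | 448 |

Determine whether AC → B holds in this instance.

No

(A=K50, C=449): rows 1, 6, 9 → B = X30, X30, X30 ✓
(A=K13, C=449): rows 2, 12 → B = X24, X24 ✓
(A=K13, C=454): rows 3, 4, 7, 8 → B takes values {X61, X63} — violation
(A=K50, C=454): rows 5, 10 → B = X89, X89 ✓
(A=K50, C=448): rows 11, 14 → B = X60, X60 ✓
(A=K50, C=465): row 13 → B = X59 ✓
Two rows agree on AC but differ on B, so AC → B does not hold.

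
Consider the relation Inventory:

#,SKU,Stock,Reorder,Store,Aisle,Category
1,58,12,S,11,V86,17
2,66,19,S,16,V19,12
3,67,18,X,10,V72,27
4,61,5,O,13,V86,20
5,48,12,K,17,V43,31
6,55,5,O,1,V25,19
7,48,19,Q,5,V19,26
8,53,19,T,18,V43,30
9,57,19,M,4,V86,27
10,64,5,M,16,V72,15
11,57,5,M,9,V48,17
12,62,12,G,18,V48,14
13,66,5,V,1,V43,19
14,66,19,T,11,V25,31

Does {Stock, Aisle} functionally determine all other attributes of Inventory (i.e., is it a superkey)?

Rows 2 and 7 have the same {Stock, Aisle} value (Stock=19, Aisle=V19) but are distinct tuples, so {Stock, Aisle} does not determine every attribute — not a superkey.

No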